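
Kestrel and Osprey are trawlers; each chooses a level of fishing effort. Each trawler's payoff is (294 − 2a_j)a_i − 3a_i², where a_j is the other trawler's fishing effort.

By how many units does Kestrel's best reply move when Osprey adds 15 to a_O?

-5

Kestrel's payoff is (294 − 2a_O)a_K − 3a_K².
∂π/∂a_K = 294 − 2a_O − 6a_K = 0, so a_K = 49 − (1/3)a_O.
The reaction-function slope is −1/3, so a 15-unit rise in a_O moves a_K by −1/3 × 15 = −5. Kestrel's best response falls — the actions are strategic substitutes.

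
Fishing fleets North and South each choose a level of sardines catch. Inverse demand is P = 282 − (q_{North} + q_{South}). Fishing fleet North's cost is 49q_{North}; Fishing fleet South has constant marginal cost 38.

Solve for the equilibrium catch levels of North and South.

Fishing fleet North's profit: π = q_{North}(282 − (q_{North} + q_{South})) − 49q_{North}.
∂π/∂q_{North} = 233 − 2q_{North} − q_{South} = 0, so q_{North} = 116.5 − 0.5q_{South}.
By the same steps for South: q_{South} = 122 − 0.5q_{North}.
Plugging q_{South} into North's best response: q_{North} = 116.5 − 0.5(122 − 0.5q_{North}) ⇒ 0.75q_{North} = 55.5, so q_{North} = 74.
Then q_{South} = 122 − 0.5·74 = 85.

74, 85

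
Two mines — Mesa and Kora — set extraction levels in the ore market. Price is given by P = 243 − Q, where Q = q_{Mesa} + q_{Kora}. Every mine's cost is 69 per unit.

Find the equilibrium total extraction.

Mine Mesa's profit: π = q_{Mesa}(243 − (q_{Mesa} + q_{Kora})) − 69q_{Mesa}.
∂π/∂q_{Mesa} = 174 − 2q_{Mesa} − q_{Kora} = 0, so q_{Mesa} = 87 − 0.5q_{Kora}.
Setting q_{Mesa} = q_{Kora} in the reaction function: q_{Mesa} = 87 − 0.5q_{Mesa}, so q_{Mesa} = 87 / 1.5 = 58.
Total extraction: 58 + 58 = 116.

116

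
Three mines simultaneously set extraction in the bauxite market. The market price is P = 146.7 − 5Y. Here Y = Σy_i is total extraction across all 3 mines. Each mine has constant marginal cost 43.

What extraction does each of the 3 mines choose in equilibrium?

5.185

A representative mine's profit is π_i = y_i(146.7 − 5Y) − 43y_i, with Y = y_i + Σ_{j≠i} y_j.
First-order condition: 103.7 − 10y_i − 5Σ_{j≠i} y_j = 0.
In a symmetric equilibrium every mine chooses the same y, so Σ_{j≠i} y_j = 2y. The condition becomes 103.7 − 20y = 0, giving y = 103.7/20 = 5.185.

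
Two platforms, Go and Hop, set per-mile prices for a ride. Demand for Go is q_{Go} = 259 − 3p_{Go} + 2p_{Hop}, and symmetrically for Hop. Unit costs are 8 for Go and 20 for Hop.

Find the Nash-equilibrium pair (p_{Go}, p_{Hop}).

73, 77.5

Go's profit: π = (p_{Go} − 8)(259 − 3p_{Go} + 2p_{Hop}).
∂π/∂p_{Go} = 283 − 6p_{Go} + 2p_{Hop} = 0 ⇒ p_{Go} = 283/6 + (1/3)p_{Hop}.
Similarly p_{Hop} = 319/6 + (1/3)p_{Go}.
Solving the two reaction functions simultaneously: (1 − (1/3)(1/3))p_{Go} = 283/6 + (1/3)·(319/6), so (8/9)p_{Go} = 584/9 and p_{Go} = 73.
Then p_{Hop} = 319/6 + (1/3)·73 = 77.5.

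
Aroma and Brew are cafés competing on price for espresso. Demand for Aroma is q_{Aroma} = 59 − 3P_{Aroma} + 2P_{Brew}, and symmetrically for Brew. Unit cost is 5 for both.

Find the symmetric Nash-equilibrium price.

18.5

Aroma's profit: π = (P_{Aroma} − 5)(59 − 3P_{Aroma} + 2P_{Brew}).
∂π/∂P_{Aroma} = 74 − 6P_{Aroma} + 2P_{Brew} = 0 ⇒ P_{Aroma} = 37/3 + (1/3)P_{Brew}.
By symmetry P_{Brew} = P_{Aroma}; substituting into the reaction function, (2/3)P_{Aroma} = 37/3 and P_{Aroma} = 18.5.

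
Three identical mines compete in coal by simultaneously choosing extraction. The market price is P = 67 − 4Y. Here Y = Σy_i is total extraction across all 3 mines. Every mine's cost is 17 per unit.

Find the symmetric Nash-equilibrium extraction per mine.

A representative mine's profit is π_i = y_i(67 − 4Y) − 17y_i, with Y = y_i + Σ_{j≠i} y_j.
First-order condition: 50 − 8y_i − 4Σ_{j≠i} y_j = 0.
With identical mines, set every y_j = y: then 50 − 8y − 8y = 0, i.e. y = 50/16 = 3.125.

3.125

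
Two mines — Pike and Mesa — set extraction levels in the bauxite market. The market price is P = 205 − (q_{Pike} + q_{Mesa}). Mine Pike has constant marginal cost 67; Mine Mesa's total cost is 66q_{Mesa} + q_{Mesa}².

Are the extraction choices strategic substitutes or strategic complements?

strategic substitutes

Mine Pike's profit: π = q_{Pike}(205 − (q_{Pike} + q_{Mesa})) − 67q_{Pike}.
∂π/∂q_{Pike} = 138 − 2q_{Pike} − q_{Mesa} = 0, so q_{Pike} = 69 − 0.5q_{Mesa}.
The best-response slope dq_{Pike}/dq_{Mesa} = −0.5 < 0: the reaction function is downward-sloping, so the choices are strategic substitutes.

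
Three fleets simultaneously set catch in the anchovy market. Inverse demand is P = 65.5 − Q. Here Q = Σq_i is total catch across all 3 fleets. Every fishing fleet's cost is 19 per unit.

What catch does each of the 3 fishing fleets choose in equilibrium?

11.625

A representative fishing fleet's profit is π_i = q_i(65.5 − Q) − 19q_i, with Q = q_i + Σ_{j≠i} q_j.
First-order condition: 46.5 − 2q_i − Σ_{j≠i} q_j = 0.
In a symmetric equilibrium every fishing fleet chooses the same q, so Σ_{j≠i} q_j = 2q. The condition becomes 46.5 − 4q = 0, giving q = 46.5/4 = 11.625.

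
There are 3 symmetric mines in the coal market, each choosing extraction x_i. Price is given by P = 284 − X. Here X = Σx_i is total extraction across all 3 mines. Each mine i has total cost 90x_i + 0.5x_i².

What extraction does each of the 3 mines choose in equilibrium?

38.8

A representative mine's profit is π_i = x_i(284 − X) − 90x_i − 0.5x_i², with X = x_i + Σ_{j≠i} x_j.
First-order condition: 194 − 3x_i − Σ_{j≠i} x_j = 0.
Imposing symmetry (x_j = x for all j) turns Σ_{j≠i} x_j into 2x, so 194 = 5x and x = 38.8.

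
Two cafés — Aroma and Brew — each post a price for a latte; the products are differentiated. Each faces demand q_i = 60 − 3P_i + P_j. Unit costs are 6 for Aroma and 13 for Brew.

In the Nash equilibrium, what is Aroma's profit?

Aroma's profit: π = (P_{Aroma} − 6)(60 − 3P_{Aroma} + P_{Brew}).
∂π/∂P_{Aroma} = 78 − 6P_{Aroma} + P_{Brew} = 0 ⇒ P_{Aroma} = 13 + (1/6)P_{Brew}.
Similarly P_{Brew} = 16.5 + (1/6)P_{Aroma}.
Plugging P_{Brew} into Aroma's best response: P_{Aroma} = 13 + (1/6)(16.5 + (1/6)P_{Aroma}) ⇒ (35/36)P_{Aroma} = 15.75, so P_{Aroma} = 16.2.
Then P_{Brew} = 16.5 + (1/6)·16.2 = 19.2.
q_{Aroma} = 60 − 3·16.2 + 19.2 = 30.6.
Profit = (16.2 − 6)·30.6 = 312.12.

312.12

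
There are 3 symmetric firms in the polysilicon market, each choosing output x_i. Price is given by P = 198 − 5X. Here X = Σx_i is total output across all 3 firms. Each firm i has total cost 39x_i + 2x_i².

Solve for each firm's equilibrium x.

6.625

A representative firm's profit is π_i = x_i(198 − 5X) − 39x_i − 2x_i², with X = x_i + Σ_{j≠i} x_j.
First-order condition: 159 − 14x_i − 5Σ_{j≠i} x_j = 0.
With identical firms, set every x_j = x: then 159 − 14x − 10x = 0, i.e. x = 159/24 = 6.625.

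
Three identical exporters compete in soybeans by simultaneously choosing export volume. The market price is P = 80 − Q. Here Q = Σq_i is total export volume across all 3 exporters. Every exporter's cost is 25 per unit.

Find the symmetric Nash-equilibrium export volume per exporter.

13.75

A representative exporter's profit is π_i = q_i(80 − Q) − 25q_i, with Q = q_i + Σ_{j≠i} q_j.
First-order condition: 55 − 2q_i − Σ_{j≠i} q_j = 0.
In a symmetric equilibrium every exporter chooses the same q, so Σ_{j≠i} q_j = 2q. The condition becomes 55 − 4q = 0, giving q = 55/4 = 13.75.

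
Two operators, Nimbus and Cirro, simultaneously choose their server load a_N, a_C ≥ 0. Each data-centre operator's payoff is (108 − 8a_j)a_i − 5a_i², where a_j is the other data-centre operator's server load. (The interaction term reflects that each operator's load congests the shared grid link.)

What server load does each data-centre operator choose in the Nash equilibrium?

6

Nimbus's payoff is (108 − 8a_C)a_N − 5a_N².
∂π/∂a_N = 108 − 8a_C − 10a_N = 0, so a_N = 10.8 − 0.8a_C.
Setting a_N = a_C in the reaction function: a_N = 10.8 − 0.8a_N, so a_N = 10.8 / 1.8 = 6.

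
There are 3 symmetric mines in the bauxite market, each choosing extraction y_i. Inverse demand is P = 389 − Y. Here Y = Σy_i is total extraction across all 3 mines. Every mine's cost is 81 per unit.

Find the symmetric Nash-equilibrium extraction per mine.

A representative mine's profit is π_i = y_i(389 − Y) − 81y_i, with Y = y_i + Σ_{j≠i} y_j.
First-order condition: 308 − 2y_i − Σ_{j≠i} y_j = 0.
In a symmetric equilibrium every mine chooses the same y, so Σ_{j≠i} y_j = 2y. The condition becomes 308 − 4y = 0, giving y = 308/4 = 77.

77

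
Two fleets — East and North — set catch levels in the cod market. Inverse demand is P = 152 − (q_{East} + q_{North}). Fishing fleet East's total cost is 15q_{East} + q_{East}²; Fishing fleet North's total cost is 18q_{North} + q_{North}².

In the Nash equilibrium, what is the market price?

Fishing fleet East's profit: π = q_{East}(152 − (q_{East} + q_{North})) − 15q_{East} − q_{East}².
∂π/∂q_{East} = 137 − 4q_{East} − q_{North} = 0, so q_{East} = 34.25 − 0.25q_{North}.
By the same steps for North: q_{North} = 33.5 − 0.25q_{East}.
Substituting the second reaction function into the first: q_{East} = 34.25 − 0.25(33.5 − 0.25q_{East}), which gives 0.9375q_{East} = 25.875 ⇒ q_{East} = 27.6.
Then q_{North} = 33.5 − 0.25·27.6 = 26.6.
Equilibrium price: P = 152 − 54.2 = 97.8.

97.8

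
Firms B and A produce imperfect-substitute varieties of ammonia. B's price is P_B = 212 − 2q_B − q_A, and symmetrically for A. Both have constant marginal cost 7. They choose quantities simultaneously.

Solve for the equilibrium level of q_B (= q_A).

41

Firm B's profit: π = q_B(212 − 2q_B − q_A) − 7q_B.
∂π/∂q_B = 205 − 4q_B − q_A = 0 ⇒ q_B = 51.25 − 0.25q_A.
The game is symmetric, so in equilibrium q_A = q_B: the reaction function gives 1.25q_B = 51.25, hence q_B = 41.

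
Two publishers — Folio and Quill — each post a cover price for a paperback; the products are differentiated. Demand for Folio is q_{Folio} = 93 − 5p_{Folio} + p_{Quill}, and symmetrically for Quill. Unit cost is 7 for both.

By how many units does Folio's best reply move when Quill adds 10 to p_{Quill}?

1

Folio's profit: π = (p_{Folio} − 7)(93 − 5p_{Folio} + p_{Quill}).
∂π/∂p_{Folio} = 128 − 10p_{Folio} + p_{Quill} = 0 ⇒ p_{Folio} = 12.8 + 0.1p_{Quill}.
The reaction-function slope is 0.1, so a 10-unit rise in p_{Quill} moves p_{Folio} by 0.1 × 10 = 1. Folio's best response rises — the actions are strategic complements.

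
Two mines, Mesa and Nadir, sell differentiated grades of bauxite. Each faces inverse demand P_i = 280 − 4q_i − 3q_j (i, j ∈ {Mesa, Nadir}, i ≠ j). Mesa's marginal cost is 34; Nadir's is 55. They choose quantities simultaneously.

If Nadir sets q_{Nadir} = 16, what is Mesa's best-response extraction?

Mine Mesa's profit: π = q_{Mesa}(280 − 4q_{Mesa} − 3q_{Nadir}) − 34q_{Mesa}.
∂π/∂q_{Mesa} = 246 − 8q_{Mesa} − 3q_{Nadir} = 0 ⇒ q_{Mesa} = 30.75 − 0.375q_{Nadir}.
At q_{Nadir} = 16: q_{Mesa} = 30.75 − 0.375·16 = 24.75.

24.75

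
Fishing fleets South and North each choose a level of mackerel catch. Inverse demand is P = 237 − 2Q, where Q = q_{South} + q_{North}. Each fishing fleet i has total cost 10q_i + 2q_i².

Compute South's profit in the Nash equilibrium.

2061.16

Fishing fleet South's profit: π = q_{South}(237 − 2(q_{South} + q_{North})) − 10q_{South} − 2q_{South}².
∂π/∂q_{South} = 227 − 8q_{South} − 2q_{North} = 0, so q_{South} = 28.375 − 0.25q_{North}.
Setting q_{South} = q_{North} in the reaction function: q_{South} = 28.375 − 0.25q_{South}, so q_{South} = 28.375 / 1.25 = 22.7.
Price P = 237 − 2·45.4 = 146.2.
South's profit: (146.2 − 10)·22.7 − 2(22.7)² = 2061.16.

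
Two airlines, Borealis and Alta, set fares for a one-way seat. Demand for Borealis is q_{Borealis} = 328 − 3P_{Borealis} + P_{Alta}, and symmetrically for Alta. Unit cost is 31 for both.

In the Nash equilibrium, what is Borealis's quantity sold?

159.6

Borealis's profit: π = (P_{Borealis} − 31)(328 − 3P_{Borealis} + P_{Alta}).
∂π/∂P_{Borealis} = 421 − 6P_{Borealis} + P_{Alta} = 0 ⇒ P_{Borealis} = 421/6 + (1/6)P_{Alta}.
Setting P_{Borealis} = P_{Alta} in the reaction function: P_{Borealis} = 421/6 + (1/6)P_{Borealis}, so P_{Borealis} = (421/6) / (5/6) = 84.2.
q_{Borealis} = 328 − 3·84.2 + 84.2 = 159.6.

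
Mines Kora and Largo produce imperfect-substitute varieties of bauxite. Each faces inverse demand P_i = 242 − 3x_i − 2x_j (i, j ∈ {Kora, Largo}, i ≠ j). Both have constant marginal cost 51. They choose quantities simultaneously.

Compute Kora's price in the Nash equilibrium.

122.625

Mine Kora's profit: π = x_{Kora}(242 − 3x_{Kora} − 2x_{Largo}) − 51x_{Kora}.
∂π/∂x_{Kora} = 191 − 6x_{Kora} − 2x_{Largo} = 0 ⇒ x_{Kora} = 191/6 − (1/3)x_{Largo}.
By symmetry x_{Largo} = x_{Kora}; substituting into the reaction function, (4/3)x_{Kora} = 191/6 and x_{Kora} = 23.875.
P_{Kora} = 242 − 3·23.875 − 2·23.875 = 122.625.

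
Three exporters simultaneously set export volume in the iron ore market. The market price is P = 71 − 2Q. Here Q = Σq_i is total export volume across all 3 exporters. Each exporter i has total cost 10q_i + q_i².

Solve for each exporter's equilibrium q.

6.1

A representative exporter's profit is π_i = q_i(71 − 2Q) − 10q_i − q_i², with Q = q_i + Σ_{j≠i} q_j.
First-order condition: 61 − 6q_i − 2Σ_{j≠i} q_j = 0.
With identical exporters, set every q_j = q: then 61 − 6q − 4q = 0, i.e. q = 61/10 = 6.1.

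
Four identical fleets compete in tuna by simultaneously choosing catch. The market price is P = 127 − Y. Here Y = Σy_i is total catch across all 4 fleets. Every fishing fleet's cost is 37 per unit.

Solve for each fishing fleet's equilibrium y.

18

A representative fishing fleet's profit is π_i = y_i(127 − Y) − 37y_i, with Y = y_i + Σ_{j≠i} y_j.
First-order condition: 90 − 2y_i − Σ_{j≠i} y_j = 0.
Imposing symmetry (y_j = y for all j) turns Σ_{j≠i} y_j into 3y, so 90 = 5y and y = 18.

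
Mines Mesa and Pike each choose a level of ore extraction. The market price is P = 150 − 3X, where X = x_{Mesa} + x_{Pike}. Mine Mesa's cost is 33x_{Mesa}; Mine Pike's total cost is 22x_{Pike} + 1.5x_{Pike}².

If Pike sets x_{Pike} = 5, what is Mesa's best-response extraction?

Mine Mesa's profit: π = x_{Mesa}(150 − 3(x_{Mesa} + x_{Pike})) − 33x_{Mesa}.
∂π/∂x_{Mesa} = 117 − 6x_{Mesa} − 3x_{Pike} = 0, so x_{Mesa} = 19.5 − 0.5x_{Pike}.
At x_{Pike} = 5: x_{Mesa} = 19.5 − 0.5·5 = 17.

17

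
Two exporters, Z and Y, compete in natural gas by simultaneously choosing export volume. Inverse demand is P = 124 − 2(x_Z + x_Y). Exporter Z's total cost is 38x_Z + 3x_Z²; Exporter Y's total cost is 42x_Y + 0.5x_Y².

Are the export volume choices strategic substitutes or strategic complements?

Exporter Z's profit: π = x_Z(124 − 2(x_Z + x_Y)) − 38x_Z − 3x_Z².
∂π/∂x_Z = 86 − 10x_Z − 2x_Y = 0, so x_Z = 8.6 − 0.2x_Y.
The best-response slope dx_Z/dx_Y = −0.2 < 0: the reaction function is downward-sloping, so the choices are strategic substitutes.

strategic substitutes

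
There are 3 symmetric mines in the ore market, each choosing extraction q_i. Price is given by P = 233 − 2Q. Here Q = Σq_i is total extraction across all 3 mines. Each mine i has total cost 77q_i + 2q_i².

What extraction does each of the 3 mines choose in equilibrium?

A representative mine's profit is π_i = q_i(233 − 2Q) − 77q_i − 2q_i², with Q = q_i + Σ_{j≠i} q_j.
First-order condition: 156 − 8q_i − 2Σ_{j≠i} q_j = 0.
Imposing symmetry (q_j = q for all j) turns Σ_{j≠i} q_j into 2q, so 156 = 12q and q = 13.

13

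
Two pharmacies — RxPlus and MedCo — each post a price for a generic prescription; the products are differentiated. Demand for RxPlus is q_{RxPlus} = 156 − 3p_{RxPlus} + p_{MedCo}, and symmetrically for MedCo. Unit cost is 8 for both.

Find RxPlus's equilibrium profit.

RxPlus's profit: π = (p_{RxPlus} − 8)(156 − 3p_{RxPlus} + p_{MedCo}).
∂π/∂p_{RxPlus} = 180 − 6p_{RxPlus} + p_{MedCo} = 0 ⇒ p_{RxPlus} = 30 + (1/6)p_{MedCo}.
The game is symmetric, so in equilibrium p_{MedCo} = p_{RxPlus}: the reaction function gives (5/6)p_{RxPlus} = 30, hence p_{RxPlus} = 36.
q_{RxPlus} = 156 − 3·36 + 36 = 84.
Profit = (36 − 8)·84 = 2352.

2352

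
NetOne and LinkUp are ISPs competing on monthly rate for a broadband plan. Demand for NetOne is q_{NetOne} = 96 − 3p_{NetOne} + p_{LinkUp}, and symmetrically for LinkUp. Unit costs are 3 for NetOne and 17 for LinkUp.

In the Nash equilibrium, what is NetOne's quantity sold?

NetOne's profit: π = (p_{NetOne} − 3)(96 − 3p_{NetOne} + p_{LinkUp}).
∂π/∂p_{NetOne} = 105 − 6p_{NetOne} + p_{LinkUp} = 0 ⇒ p_{NetOne} = 17.5 + (1/6)p_{LinkUp}.
Similarly p_{LinkUp} = 24.5 + (1/6)p_{NetOne}.
Solving the two reaction functions simultaneously: (1 − (1/6)(1/6))p_{NetOne} = 17.5 + (1/6)·24.5, so (35/36)p_{NetOne} = 259/12 and p_{NetOne} = 22.2.
Then p_{LinkUp} = 24.5 + (1/6)·22.2 = 28.2.
q_{NetOne} = 96 − 3·22.2 + 28.2 = 57.6.

57.6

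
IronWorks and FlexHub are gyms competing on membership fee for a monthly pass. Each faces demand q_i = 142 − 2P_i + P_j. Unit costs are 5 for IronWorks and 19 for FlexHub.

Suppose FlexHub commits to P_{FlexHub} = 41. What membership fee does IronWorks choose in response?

IronWorks's profit: π = (P_{IronWorks} − 5)(142 − 2P_{IronWorks} + P_{FlexHub}).
∂π/∂P_{IronWorks} = 152 − 4P_{IronWorks} + P_{FlexHub} = 0 ⇒ P_{IronWorks} = 38 + 0.25P_{FlexHub}.
At P_{FlexHub} = 41: P_{IronWorks} = 38 + 0.25·41 = 48.25.

48.25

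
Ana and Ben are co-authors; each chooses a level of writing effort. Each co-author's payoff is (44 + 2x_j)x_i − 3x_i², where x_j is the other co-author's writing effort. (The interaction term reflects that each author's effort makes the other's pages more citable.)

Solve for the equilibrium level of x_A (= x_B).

11

Ana's payoff is (44 + 2x_B)x_A − 3x_A².
∂π/∂x_A = 44 + 2x_B − 6x_A = 0, so x_A = 22/3 + (1/3)x_B.
The game is symmetric, so in equilibrium x_B = x_A: the reaction function gives (2/3)x_A = 22/3, hence x_A = 11.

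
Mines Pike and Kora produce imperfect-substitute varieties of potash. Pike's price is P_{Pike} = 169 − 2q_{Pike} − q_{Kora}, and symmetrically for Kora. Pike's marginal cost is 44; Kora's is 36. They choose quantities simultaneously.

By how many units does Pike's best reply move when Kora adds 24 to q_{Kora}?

Mine Pike's profit: π = q_{Pike}(169 − 2q_{Pike} − q_{Kora}) − 44q_{Pike}.
∂π/∂q_{Pike} = 125 − 4q_{Pike} − q_{Kora} = 0 ⇒ q_{Pike} = 31.25 − 0.25q_{Kora}.
The reaction-function slope is −0.25, so a 24-unit rise in q_{Kora} moves q_{Pike} by −0.25 × 24 = −6. Pike's best response falls — the actions are strategic substitutes.

-6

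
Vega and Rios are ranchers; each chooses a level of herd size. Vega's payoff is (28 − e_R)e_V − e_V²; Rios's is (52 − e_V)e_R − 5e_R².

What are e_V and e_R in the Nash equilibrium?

Expanding Vega's payoff: 28e_V − e_Re_V − e_V².
∂π/∂e_V = 28 − e_R − 2e_V = 0, so e_V = 14 − 0.5e_R.
Likewise for Rios: e_R = 5.2 − 0.1e_V.
Substituting the second reaction function into the first: e_V = 14 − 0.5(5.2 − 0.1e_V), which gives 0.95e_V = 11.4 ⇒ e_V = 12.
Then e_R = 5.2 − 0.1·12 = 4.

12, 4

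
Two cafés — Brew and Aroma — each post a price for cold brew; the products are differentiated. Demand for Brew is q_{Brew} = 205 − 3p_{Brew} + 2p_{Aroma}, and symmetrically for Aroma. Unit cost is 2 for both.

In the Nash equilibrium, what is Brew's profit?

Brew's profit: π = (p_{Brew} − 2)(205 − 3p_{Brew} + 2p_{Aroma}).
∂π/∂p_{Brew} = 211 − 6p_{Brew} + 2p_{Aroma} = 0 ⇒ p_{Brew} = 211/6 + (1/3)p_{Aroma}.
The game is symmetric, so in equilibrium p_{Aroma} = p_{Brew}: the reaction function gives (2/3)p_{Brew} = 211/6, hence p_{Brew} = 52.75.
q_{Brew} = 205 − 3·52.75 + 2·52.75 = 152.25.
Profit = (52.75 − 2)·152.25 = 7726.6875.

7726.6875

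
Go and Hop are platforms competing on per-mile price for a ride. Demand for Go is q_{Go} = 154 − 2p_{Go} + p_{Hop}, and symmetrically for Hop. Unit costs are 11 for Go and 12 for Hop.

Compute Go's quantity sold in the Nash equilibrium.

Go's profit: π = (p_{Go} − 11)(154 − 2p_{Go} + p_{Hop}).
∂π/∂p_{Go} = 176 − 4p_{Go} + p_{Hop} = 0 ⇒ p_{Go} = 44 + 0.25p_{Hop}.
Similarly p_{Hop} = 44.5 + 0.25p_{Go}.
Substituting the second reaction function into the first: p_{Go} = 44 + 0.25(44.5 + 0.25p_{Go}), which gives 0.9375p_{Go} = 55.125 ⇒ p_{Go} = 58.8.
Then p_{Hop} = 44.5 + 0.25·58.8 = 59.2.
q_{Go} = 154 − 2·58.8 + 59.2 = 95.6.

95.6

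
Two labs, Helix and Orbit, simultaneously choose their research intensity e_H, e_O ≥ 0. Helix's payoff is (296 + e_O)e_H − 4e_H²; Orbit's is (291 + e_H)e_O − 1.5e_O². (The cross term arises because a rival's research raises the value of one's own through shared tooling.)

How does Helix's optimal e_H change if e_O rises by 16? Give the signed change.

Expanding Helix's payoff: 296e_H + e_Oe_H − 4e_H².
∂π/∂e_H = 296 + e_O − 8e_H = 0, so e_H = 37 + 0.125e_O.
The reaction-function slope is 0.125, so a 16-unit rise in e_O moves e_H by 0.125 × 16 = 2. Helix's best response rises — the actions are strategic complements.

2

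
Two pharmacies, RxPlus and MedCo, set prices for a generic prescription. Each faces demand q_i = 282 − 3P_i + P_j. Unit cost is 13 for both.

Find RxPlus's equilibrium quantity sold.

153.6

RxPlus's profit: π = (P_{RxPlus} − 13)(282 − 3P_{RxPlus} + P_{MedCo}).
∂π/∂P_{RxPlus} = 321 − 6P_{RxPlus} + P_{MedCo} = 0 ⇒ P_{RxPlus} = 53.5 + (1/6)P_{MedCo}.
By symmetry P_{MedCo} = P_{RxPlus}; substituting into the reaction function, (5/6)P_{RxPlus} = 53.5 and P_{RxPlus} = 64.2.
q_{RxPlus} = 282 − 3·64.2 + 64.2 = 153.6.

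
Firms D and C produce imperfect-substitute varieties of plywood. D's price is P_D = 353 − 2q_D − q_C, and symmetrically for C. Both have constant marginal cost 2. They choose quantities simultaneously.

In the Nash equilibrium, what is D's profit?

Firm D's profit: π = q_D(353 − 2q_D − q_C) − 2q_D.
∂π/∂q_D = 351 − 4q_D − q_C = 0 ⇒ q_D = 87.75 − 0.25q_C.
Setting q_D = q_C in the reaction function: q_D = 87.75 − 0.25q_D, so q_D = 87.75 / 1.25 = 70.2.
P_D = 353 − 2·70.2 − 70.2 = 142.4.
Profit = (142.4 − 2)·70.2 = 9856.08.

9856.08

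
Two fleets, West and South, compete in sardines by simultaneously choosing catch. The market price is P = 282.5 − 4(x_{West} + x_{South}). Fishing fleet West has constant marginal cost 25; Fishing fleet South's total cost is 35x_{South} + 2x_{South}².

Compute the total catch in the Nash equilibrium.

Fishing fleet West's profit: π = x_{West}(282.5 − 4(x_{West} + x_{South})) − 25x_{West}.
∂π/∂x_{West} = 257.5 − 8x_{West} − 4x_{South} = 0, so x_{West} = 32.1875 − 0.5x_{South}.
For South: ∂π/∂x_{South} = 247.5 − 12x_{South} − 4x_{West} = 0 ⇒ x_{South} = 20.625 − (1/3)x_{West}.
Substituting the second reaction function into the first: x_{West} = 32.1875 − 0.5(20.625 − (1/3)x_{West}), which gives (5/6)x_{West} = 21.875 ⇒ x_{West} = 26.25.
Then x_{South} = 20.625 − (1/3)·26.25 = 11.875.
Total catch: 26.25 + 11.875 = 38.125.

38.125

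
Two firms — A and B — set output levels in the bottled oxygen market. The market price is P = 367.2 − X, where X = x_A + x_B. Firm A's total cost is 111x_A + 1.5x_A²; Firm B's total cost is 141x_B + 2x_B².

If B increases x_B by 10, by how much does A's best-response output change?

-2

Firm A's profit: π = x_A(367.2 − (x_A + x_B)) − 111x_A − 1.5x_A².
∂π/∂x_A = 256.2 − 5x_A − x_B = 0, so x_A = 51.24 − 0.2x_B.
The reaction-function slope is −0.2, so a 10-unit rise in x_B moves x_A by −0.2 × 10 = −2. A's best response falls — the actions are strategic substitutes.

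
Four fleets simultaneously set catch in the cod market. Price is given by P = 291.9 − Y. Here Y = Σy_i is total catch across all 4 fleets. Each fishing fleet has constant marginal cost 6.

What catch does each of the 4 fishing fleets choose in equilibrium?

57.18

A representative fishing fleet's profit is π_i = y_i(291.9 − Y) − 6y_i, with Y = y_i + Σ_{j≠i} y_j.
First-order condition: 285.9 − 2y_i − Σ_{j≠i} y_j = 0.
With identical fishing fleets, set every y_j = y: then 285.9 − 2y − 3y = 0, i.e. y = 285.9/5 = 57.18.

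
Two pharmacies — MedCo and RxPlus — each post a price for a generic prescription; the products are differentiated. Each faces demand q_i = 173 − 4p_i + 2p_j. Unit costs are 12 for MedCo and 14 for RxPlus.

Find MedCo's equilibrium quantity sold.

100.4

MedCo's profit: π = (p_{MedCo} − 12)(173 − 4p_{MedCo} + 2p_{RxPlus}).
∂π/∂p_{MedCo} = 221 − 8p_{MedCo} + 2p_{RxPlus} = 0 ⇒ p_{MedCo} = 27.625 + 0.25p_{RxPlus}.
Similarly p_{RxPlus} = 28.625 + 0.25p_{MedCo}.
Solving the two reaction functions simultaneously: (1 − (0.25)(0.25))p_{MedCo} = 27.625 + 0.25·28.625, so 0.9375p_{MedCo} = 1113/32 and p_{MedCo} = 37.1.
Then p_{RxPlus} = 28.625 + 0.25·37.1 = 37.9.
q_{MedCo} = 173 − 4·37.1 + 2·37.9 = 100.4.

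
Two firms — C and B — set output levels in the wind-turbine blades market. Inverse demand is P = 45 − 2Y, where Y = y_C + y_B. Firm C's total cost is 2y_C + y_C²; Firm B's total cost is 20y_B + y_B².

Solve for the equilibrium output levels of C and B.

6.5, 2

Firm C's profit: π = y_C(45 − 2(y_C + y_B)) − 2y_C − y_C².
∂π/∂y_C = 43 − 6y_C − 2y_B = 0, so y_C = 43/6 − (1/3)y_B.
By the same steps for B: y_B = 25/6 − (1/3)y_C.
Plugging y_B into C's best response: y_C = 43/6 − (1/3)(25/6 − (1/3)y_C) ⇒ (8/9)y_C = 52/9, so y_C = 6.5.
Then y_B = 25/6 − (1/3)·6.5 = 2.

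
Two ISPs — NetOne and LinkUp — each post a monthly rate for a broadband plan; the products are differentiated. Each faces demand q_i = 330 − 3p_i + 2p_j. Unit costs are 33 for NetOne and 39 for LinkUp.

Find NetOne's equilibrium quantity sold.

NetOne's profit: π = (p_{NetOne} − 33)(330 − 3p_{NetOne} + 2p_{LinkUp}).
∂π/∂p_{NetOne} = 429 − 6p_{NetOne} + 2p_{LinkUp} = 0 ⇒ p_{NetOne} = 71.5 + (1/3)p_{LinkUp}.
Similarly p_{LinkUp} = 74.5 + (1/3)p_{NetOne}.
Plugging p_{LinkUp} into NetOne's best response: p_{NetOne} = 71.5 + (1/3)(74.5 + (1/3)p_{NetOne}) ⇒ (8/9)p_{NetOne} = 289/3, so p_{NetOne} = 108.375.
Then p_{LinkUp} = 74.5 + (1/3)·108.375 = 110.625.
q_{NetOne} = 330 − 3·108.375 + 2·110.625 = 226.125.

226.125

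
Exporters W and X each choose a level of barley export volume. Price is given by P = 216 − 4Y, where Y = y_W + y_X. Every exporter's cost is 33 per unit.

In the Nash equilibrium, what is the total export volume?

30.5

Exporter W's profit: π = y_W(216 − 4(y_W + y_X)) − 33y_W.
∂π/∂y_W = 183 − 8y_W − 4y_X = 0, so y_W = 22.875 − 0.5y_X.
By symmetry y_X = y_W; substituting into the reaction function, 1.5y_W = 22.875 and y_W = 15.25.
Total export volume: 15.25 + 15.25 = 30.5.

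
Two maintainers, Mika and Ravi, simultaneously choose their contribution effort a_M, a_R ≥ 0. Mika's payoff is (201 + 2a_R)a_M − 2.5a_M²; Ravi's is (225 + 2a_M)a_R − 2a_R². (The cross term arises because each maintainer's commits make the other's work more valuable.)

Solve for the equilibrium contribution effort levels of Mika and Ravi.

78.375, 95.4375

Expanding Mika's payoff: 201a_M + 2a_Ra_M − 2.5a_M².
∂π/∂a_M = 201 + 2a_R − 5a_M = 0, so a_M = 40.2 + 0.4a_R.
Likewise for Ravi: a_R = 56.25 + 0.5a_M.
Solving the two reaction functions simultaneously: (1 − (0.4)(0.5))a_M = 40.2 + 0.4·56.25, so 0.8a_M = 62.7 and a_M = 78.375.
Then a_R = 56.25 + 0.5·78.375 = 95.4375.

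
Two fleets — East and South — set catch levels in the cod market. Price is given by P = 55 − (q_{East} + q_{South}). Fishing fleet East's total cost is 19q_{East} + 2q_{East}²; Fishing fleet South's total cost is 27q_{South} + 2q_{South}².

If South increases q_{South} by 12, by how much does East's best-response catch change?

-2

Fishing fleet East's profit: π = q_{East}(55 − (q_{East} + q_{South})) − 19q_{East} − 2q_{East}².
∂π/∂q_{East} = 36 − 6q_{East} − q_{South} = 0, so q_{East} = 6 − (1/6)q_{South}.
The reaction-function slope is −1/6, so a 12-unit rise in q_{South} moves q_{East} by −1/6 × 12 = −2. East's best response falls — the actions are strategic substitutes.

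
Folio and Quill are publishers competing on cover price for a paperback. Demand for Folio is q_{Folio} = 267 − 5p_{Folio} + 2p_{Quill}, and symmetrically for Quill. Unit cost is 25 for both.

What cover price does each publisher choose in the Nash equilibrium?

49

Folio's profit: π = (p_{Folio} − 25)(267 − 5p_{Folio} + 2p_{Quill}).
∂π/∂p_{Folio} = 392 − 10p_{Folio} + 2p_{Quill} = 0 ⇒ p_{Folio} = 39.2 + 0.2p_{Quill}.
Setting p_{Folio} = p_{Quill} in the reaction function: p_{Folio} = 39.2 + 0.2p_{Folio}, so p_{Folio} = 39.2 / 0.8 = 49.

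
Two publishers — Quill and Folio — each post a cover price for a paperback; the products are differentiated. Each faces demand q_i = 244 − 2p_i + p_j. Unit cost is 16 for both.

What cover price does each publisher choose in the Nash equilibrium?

92

Quill's profit: π = (p_{Quill} − 16)(244 − 2p_{Quill} + p_{Folio}).
∂π/∂p_{Quill} = 276 − 4p_{Quill} + p_{Folio} = 0 ⇒ p_{Quill} = 69 + 0.25p_{Folio}.
Setting p_{Quill} = p_{Folio} in the reaction function: p_{Quill} = 69 + 0.25p_{Quill}, so p_{Quill} = 69 / 0.75 = 92.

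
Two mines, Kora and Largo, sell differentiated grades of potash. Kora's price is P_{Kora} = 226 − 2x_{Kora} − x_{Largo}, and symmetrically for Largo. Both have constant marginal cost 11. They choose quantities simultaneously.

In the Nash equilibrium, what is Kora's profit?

Mine Kora's profit: π = x_{Kora}(226 − 2x_{Kora} − x_{Largo}) − 11x_{Kora}.
∂π/∂x_{Kora} = 215 − 4x_{Kora} − x_{Largo} = 0 ⇒ x_{Kora} = 53.75 − 0.25x_{Largo}.
The game is symmetric, so in equilibrium x_{Largo} = x_{Kora}: the reaction function gives 1.25x_{Kora} = 53.75, hence x_{Kora} = 43.
P_{Kora} = 226 − 2·43 − 43 = 97.
Profit = (97 − 11)·43 = 3698.

3698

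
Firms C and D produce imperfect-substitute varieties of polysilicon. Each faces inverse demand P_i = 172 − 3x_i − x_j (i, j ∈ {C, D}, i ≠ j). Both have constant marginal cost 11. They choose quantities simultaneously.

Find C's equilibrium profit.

Firm C's profit: π = x_C(172 − 3x_C − x_D) − 11x_C.
∂π/∂x_C = 161 − 6x_C − x_D = 0 ⇒ x_C = 161/6 − (1/6)x_D.
Setting x_C = x_D in the reaction function: x_C = 161/6 − (1/6)x_C, so x_C = (161/6) / (7/6) = 23.
P_C = 172 − 3·23 − 23 = 80.
Profit = (80 − 11)·23 = 1587.

1587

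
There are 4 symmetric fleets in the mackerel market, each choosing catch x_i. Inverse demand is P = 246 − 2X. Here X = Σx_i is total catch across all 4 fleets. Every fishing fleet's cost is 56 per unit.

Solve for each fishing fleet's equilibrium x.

19

A representative fishing fleet's profit is π_i = x_i(246 − 2X) − 56x_i, with X = x_i + Σ_{j≠i} x_j.
First-order condition: 190 − 4x_i − 2Σ_{j≠i} x_j = 0.
With identical fishing fleets, set every x_j = x: then 190 − 4x − 6x = 0, i.e. x = 190/10 = 19.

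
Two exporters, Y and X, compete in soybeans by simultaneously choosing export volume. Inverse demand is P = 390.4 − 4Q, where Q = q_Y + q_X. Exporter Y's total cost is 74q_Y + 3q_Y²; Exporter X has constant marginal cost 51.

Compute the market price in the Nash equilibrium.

Exporter Y's profit: π = q_Y(390.4 − 4(q_Y + q_X)) − 74q_Y − 3q_Y².
∂π/∂q_Y = 316.4 − 14q_Y − 4q_X = 0, so q_Y = 22.6 − (2/7)q_X.
For X: ∂π/∂q_X = 339.4 − 8q_X − 4q_Y = 0 ⇒ q_X = 42.425 − 0.5q_Y.
Substituting the second reaction function into the first: q_Y = 22.6 − (2/7)(42.425 − 0.5q_Y), which gives (6/7)q_Y = 1467/140 ⇒ q_Y = 12.225.
Then q_X = 42.425 − 0.5·12.225 = 36.3125.
Equilibrium price: P = 390.4 − 4·48.5375 = 196.25.

196.25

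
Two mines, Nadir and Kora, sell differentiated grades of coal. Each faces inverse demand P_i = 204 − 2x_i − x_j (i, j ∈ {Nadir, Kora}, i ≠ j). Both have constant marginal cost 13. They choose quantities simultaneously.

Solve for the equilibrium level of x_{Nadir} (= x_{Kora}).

38.2

Mine Nadir's profit: π = x_{Nadir}(204 − 2x_{Nadir} − x_{Kora}) − 13x_{Nadir}.
∂π/∂x_{Nadir} = 191 − 4x_{Nadir} − x_{Kora} = 0 ⇒ x_{Nadir} = 47.75 − 0.25x_{Kora}.
By symmetry x_{Kora} = x_{Nadir}; substituting into the reaction function, 1.25x_{Nadir} = 47.75 and x_{Nadir} = 38.2.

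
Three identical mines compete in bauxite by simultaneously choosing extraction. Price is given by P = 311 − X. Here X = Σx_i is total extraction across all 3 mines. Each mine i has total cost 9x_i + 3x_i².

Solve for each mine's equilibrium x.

30.2

A representative mine's profit is π_i = x_i(311 − X) − 9x_i − 3x_i², with X = x_i + Σ_{j≠i} x_j.
First-order condition: 302 − 8x_i − Σ_{j≠i} x_j = 0.
With identical mines, set every x_j = x: then 302 − 8x − 2x = 0, i.e. x = 302/10 = 30.2.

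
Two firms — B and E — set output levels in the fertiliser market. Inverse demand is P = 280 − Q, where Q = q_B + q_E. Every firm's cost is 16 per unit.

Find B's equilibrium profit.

7744

Firm B's profit: π = q_B(280 − (q_B + q_E)) − 16q_B.
∂π/∂q_B = 264 − 2q_B − q_E = 0, so q_B = 132 − 0.5q_E.
By symmetry q_E = q_B; substituting into the reaction function, 1.5q_B = 132 and q_B = 88.
Price P = 280 − 176 = 104.
B's profit: (104 − 16)·88 = 7744.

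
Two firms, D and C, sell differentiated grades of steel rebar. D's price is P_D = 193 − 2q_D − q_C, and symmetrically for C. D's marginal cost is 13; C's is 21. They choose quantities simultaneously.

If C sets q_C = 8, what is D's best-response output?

Firm D's profit: π = q_D(193 − 2q_D − q_C) − 13q_D.
∂π/∂q_D = 180 − 4q_D − q_C = 0 ⇒ q_D = 45 − 0.25q_C.
At q_C = 8: q_D = 45 − 0.25·8 = 43.

43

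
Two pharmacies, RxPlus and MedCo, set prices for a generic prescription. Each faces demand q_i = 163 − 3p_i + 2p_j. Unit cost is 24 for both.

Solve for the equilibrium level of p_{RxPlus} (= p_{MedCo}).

RxPlus's profit: π = (p_{RxPlus} − 24)(163 − 3p_{RxPlus} + 2p_{MedCo}).
∂π/∂p_{RxPlus} = 235 − 6p_{RxPlus} + 2p_{MedCo} = 0 ⇒ p_{RxPlus} = 235/6 + (1/3)p_{MedCo}.
The game is symmetric, so in equilibrium p_{MedCo} = p_{RxPlus}: the reaction function gives (2/3)p_{RxPlus} = 235/6, hence p_{RxPlus} = 58.75.

58.75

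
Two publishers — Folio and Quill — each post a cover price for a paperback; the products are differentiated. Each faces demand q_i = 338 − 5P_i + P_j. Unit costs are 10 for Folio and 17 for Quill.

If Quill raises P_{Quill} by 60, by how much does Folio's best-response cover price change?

Folio's profit: π = (P_{Folio} − 10)(338 − 5P_{Folio} + P_{Quill}).
∂π/∂P_{Folio} = 388 − 10P_{Folio} + P_{Quill} = 0 ⇒ P_{Folio} = 38.8 + 0.1P_{Quill}.
The reaction-function slope is 0.1, so a 60-unit rise in P_{Quill} moves P_{Folio} by 0.1 × 60 = 6. Folio's best response rises — the actions are strategic complements.

6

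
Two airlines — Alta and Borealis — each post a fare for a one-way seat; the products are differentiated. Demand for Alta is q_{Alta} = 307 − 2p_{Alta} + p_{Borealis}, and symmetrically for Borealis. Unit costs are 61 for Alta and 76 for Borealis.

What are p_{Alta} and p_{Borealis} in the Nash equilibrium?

145, 151

Alta's profit: π = (p_{Alta} − 61)(307 − 2p_{Alta} + p_{Borealis}).
∂π/∂p_{Alta} = 429 − 4p_{Alta} + p_{Borealis} = 0 ⇒ p_{Alta} = 107.25 + 0.25p_{Borealis}.
Similarly p_{Borealis} = 114.75 + 0.25p_{Alta}.
Plugging p_{Borealis} into Alta's best response: p_{Alta} = 107.25 + 0.25(114.75 + 0.25p_{Alta}) ⇒ 0.9375p_{Alta} = 135.9375, so p_{Alta} = 145.
Then p_{Borealis} = 114.75 + 0.25·145 = 151.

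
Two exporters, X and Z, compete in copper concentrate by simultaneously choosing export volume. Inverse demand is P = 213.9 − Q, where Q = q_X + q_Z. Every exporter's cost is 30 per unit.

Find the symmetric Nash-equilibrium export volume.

61.3

Exporter X's profit: π = q_X(213.9 − (q_X + q_Z)) − 30q_X.
∂π/∂q_X = 183.9 − 2q_X − q_Z = 0, so q_X = 91.95 − 0.5q_Z.
Setting q_X = q_Z in the reaction function: q_X = 91.95 − 0.5q_X, so q_X = 91.95 / 1.5 = 61.3.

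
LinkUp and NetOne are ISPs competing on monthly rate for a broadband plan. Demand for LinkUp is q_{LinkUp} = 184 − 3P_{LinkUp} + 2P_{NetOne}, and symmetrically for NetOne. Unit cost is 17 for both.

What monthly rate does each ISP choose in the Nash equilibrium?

58.75

LinkUp's profit: π = (P_{LinkUp} − 17)(184 − 3P_{LinkUp} + 2P_{NetOne}).
∂π/∂P_{LinkUp} = 235 − 6P_{LinkUp} + 2P_{NetOne} = 0 ⇒ P_{LinkUp} = 235/6 + (1/3)P_{NetOne}.
By symmetry P_{NetOne} = P_{LinkUp}; substituting into the reaction function, (2/3)P_{LinkUp} = 235/6 and P_{LinkUp} = 58.75.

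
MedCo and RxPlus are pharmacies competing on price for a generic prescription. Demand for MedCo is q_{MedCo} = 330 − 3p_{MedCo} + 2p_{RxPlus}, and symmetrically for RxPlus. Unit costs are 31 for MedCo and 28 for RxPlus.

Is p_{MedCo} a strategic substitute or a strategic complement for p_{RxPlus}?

MedCo's profit: π = (p_{MedCo} − 31)(330 − 3p_{MedCo} + 2p_{RxPlus}).
∂π/∂p_{MedCo} = 423 − 6p_{MedCo} + 2p_{RxPlus} = 0 ⇒ p_{MedCo} = 70.5 + (1/3)p_{RxPlus}.
The best-response slope dp_{MedCo}/dp_{RxPlus} = 1/3 > 0: the reaction function is upward-sloping, so the choices are strategic complements.

strategic complements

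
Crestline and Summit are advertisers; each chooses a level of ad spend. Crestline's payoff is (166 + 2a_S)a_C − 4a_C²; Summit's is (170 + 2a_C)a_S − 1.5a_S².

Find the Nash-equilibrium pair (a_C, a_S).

41.9, 84.6

Expanding Crestline's payoff: 166a_C + 2a_Sa_C − 4a_C².
∂π/∂a_C = 166 + 2a_S − 8a_C = 0, so a_C = 20.75 + 0.25a_S.
Likewise for Summit: a_S = 170/3 + (2/3)a_C.
Substituting the second reaction function into the first: a_C = 20.75 + 0.25(170/3 + (2/3)a_C), which gives (5/6)a_C = 419/12 ⇒ a_C = 41.9.
Then a_S = 170/3 + (2/3)·41.9 = 84.6.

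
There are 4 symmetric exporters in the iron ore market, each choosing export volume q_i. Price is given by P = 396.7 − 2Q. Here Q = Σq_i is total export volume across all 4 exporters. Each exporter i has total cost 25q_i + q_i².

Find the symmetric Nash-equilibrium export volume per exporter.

A representative exporter's profit is π_i = q_i(396.7 − 2Q) − 25q_i − q_i², with Q = q_i + Σ_{j≠i} q_j.
First-order condition: 371.7 − 6q_i − 2Σ_{j≠i} q_j = 0.
In a symmetric equilibrium every exporter chooses the same q, so Σ_{j≠i} q_j = 3q. The condition becomes 371.7 − 12q = 0, giving q = 371.7/12 = 30.975.

30.975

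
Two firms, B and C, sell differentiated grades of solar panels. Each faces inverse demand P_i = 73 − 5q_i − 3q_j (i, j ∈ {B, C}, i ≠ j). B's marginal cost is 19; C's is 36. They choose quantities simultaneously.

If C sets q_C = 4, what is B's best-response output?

4.2

Firm B's profit: π = q_B(73 − 5q_B − 3q_C) − 19q_B.
∂π/∂q_B = 54 − 10q_B − 3q_C = 0 ⇒ q_B = 5.4 − 0.3q_C.
At q_C = 4: q_B = 5.4 − 0.3·4 = 4.2.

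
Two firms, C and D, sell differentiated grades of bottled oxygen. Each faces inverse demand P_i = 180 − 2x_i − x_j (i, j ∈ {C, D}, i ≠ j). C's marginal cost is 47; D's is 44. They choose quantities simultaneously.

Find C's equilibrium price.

99.8

Firm C's profit: π = x_C(180 − 2x_C − x_D) − 47x_C.
∂π/∂x_C = 133 − 4x_C − x_D = 0 ⇒ x_C = 33.25 − 0.25x_D.
Similarly x_D = 34 − 0.25x_C.
Substituting the second reaction function into the first: x_C = 33.25 − 0.25(34 − 0.25x_C), which gives 0.9375x_C = 24.75 ⇒ x_C = 26.4.
Then x_D = 34 − 0.25·26.4 = 27.4.
P_C = 180 − 2·26.4 − 27.4 = 99.8.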